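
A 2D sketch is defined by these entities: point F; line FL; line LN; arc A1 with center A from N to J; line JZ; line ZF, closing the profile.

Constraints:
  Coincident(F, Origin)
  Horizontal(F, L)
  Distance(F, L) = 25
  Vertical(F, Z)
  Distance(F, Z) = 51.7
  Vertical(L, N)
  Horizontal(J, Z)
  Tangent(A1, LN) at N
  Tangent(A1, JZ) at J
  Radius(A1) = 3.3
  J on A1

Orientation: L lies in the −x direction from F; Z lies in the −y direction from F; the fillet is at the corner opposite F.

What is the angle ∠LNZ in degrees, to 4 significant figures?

97.52°

The virtual corner opposite F is at (-25.00, -51.70). A1 meets LN tangentially, so AN is at right angles to LN and tangency of A1 to JZ means the radius AJ is perpendicular to JZ, with radius 3.3, so the center A sits 3.3 in from both sides at A = (-21.70, -48.40). That places the tangent points at N = (-25.00, -48.40) on LN and J = (-21.70, -51.70) on JZ. Then cos ∠LNZ = NL·NZ / (|NL||NZ|), giving 97.52°.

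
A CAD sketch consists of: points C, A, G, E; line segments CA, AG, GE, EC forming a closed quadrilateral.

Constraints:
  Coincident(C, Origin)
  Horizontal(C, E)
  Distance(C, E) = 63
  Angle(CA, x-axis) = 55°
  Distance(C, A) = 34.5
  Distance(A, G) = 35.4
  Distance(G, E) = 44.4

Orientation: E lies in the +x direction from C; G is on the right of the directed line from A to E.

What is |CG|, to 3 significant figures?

20.5

Checks: |AG| = 35.40 ✓; |GE| = 44.40 ✓.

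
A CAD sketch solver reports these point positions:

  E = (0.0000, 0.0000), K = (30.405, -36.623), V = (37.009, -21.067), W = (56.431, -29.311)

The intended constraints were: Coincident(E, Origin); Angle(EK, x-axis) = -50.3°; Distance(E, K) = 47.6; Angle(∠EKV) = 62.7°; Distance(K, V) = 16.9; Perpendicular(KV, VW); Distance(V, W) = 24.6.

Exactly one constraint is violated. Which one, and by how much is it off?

Distance(V, W) = 24.6 — off by 3.50.

E = (0.00, 0.00) ✓; EK at -50.30° ✓; |EK| = 47.60 ✓; ∠EKV = 62.70° ✓; |KV| = 16.90 ✓; ∠(KV, VW) = 90.00° ✓; |VW| = 21.10 ✗.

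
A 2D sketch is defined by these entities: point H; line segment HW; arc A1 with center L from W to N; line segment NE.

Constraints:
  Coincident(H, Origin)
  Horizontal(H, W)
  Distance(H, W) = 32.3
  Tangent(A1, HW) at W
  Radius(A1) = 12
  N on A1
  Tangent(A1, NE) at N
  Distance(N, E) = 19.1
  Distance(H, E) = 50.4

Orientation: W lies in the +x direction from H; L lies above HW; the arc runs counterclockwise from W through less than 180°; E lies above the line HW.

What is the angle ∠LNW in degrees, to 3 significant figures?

35.2°

Checks: |LN| = 12.00 ✓; ∠(LN, NE) = 90.00° ✓; |NE| = 19.10 ✓; |HE| = 50.40 ✓.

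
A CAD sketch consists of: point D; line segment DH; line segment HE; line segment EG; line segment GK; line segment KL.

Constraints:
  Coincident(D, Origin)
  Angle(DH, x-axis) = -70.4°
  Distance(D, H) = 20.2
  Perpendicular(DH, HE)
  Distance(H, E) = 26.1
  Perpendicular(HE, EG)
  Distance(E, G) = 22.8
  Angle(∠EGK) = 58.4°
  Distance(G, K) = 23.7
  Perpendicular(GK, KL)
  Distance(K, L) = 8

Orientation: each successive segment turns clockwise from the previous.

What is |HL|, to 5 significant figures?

10.717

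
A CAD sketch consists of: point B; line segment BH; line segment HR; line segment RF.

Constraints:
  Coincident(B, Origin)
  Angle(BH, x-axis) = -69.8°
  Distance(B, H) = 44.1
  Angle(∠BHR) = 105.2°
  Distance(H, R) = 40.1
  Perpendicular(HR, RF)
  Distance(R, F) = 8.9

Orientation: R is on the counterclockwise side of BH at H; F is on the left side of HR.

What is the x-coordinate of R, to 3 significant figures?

55.2

B is at the origin; BH runs at -69.8° with length 44.1, so H = 44.1·(cos -69.8°, sin -69.8°) = (15.2, -41.4). ∠BHR = 105.2°, so HR runs at -69.8° + (180° − 105.2°) = 5.00° from the x-axis; with |HR| = 40.1, R = H + 40.1·(cos 5.00°, sin 5.00°) = (55.2, -37.9). So R.x = 55.2.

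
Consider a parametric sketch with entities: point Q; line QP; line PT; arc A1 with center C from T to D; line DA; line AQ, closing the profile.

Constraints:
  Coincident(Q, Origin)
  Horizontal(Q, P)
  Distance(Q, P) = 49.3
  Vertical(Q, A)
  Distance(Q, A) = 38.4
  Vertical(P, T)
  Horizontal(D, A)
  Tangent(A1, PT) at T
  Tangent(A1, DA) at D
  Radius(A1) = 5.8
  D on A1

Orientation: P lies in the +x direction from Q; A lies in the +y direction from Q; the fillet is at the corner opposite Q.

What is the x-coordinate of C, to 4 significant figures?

43.50

QA is vertical with |QA| = 38.4 and A on the +y side, so A = (0.000, 38.40). The virtual corner opposite Q is at (49.30, 38.40). The tangent condition forces CT to be normal to PT and since A1 is tangent to DA there, CD ⟂ DA, with radius 5.8, so the center C sits 5.8 in from both sides at C = (43.50, 32.60). So C.x = 43.50.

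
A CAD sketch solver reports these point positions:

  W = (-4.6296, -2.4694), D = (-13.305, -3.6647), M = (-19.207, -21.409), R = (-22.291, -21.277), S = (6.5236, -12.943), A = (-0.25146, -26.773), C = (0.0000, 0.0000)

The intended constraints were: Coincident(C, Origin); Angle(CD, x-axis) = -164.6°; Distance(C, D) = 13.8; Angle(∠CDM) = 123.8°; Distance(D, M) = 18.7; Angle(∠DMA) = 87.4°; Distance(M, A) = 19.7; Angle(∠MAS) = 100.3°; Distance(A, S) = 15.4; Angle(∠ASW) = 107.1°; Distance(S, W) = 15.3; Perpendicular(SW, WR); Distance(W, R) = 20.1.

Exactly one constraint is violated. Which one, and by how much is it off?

Distance(W, R) = 20.1 — off by 5.70.

C = (0.00, 0.00) ✓; CD at -164.6° ✓; |CD| = 13.80 ✓; ∠CDM = 123.8° ✓; |DM| = 18.70 ✓; ∠DMA = 87.40° ✓; |MA| = 19.70 ✓; ∠MAS = 100.3° ✓; |AS| = 15.40 ✓; ∠ASW = 107.1° ✓; |SW| = 15.30 ✓; ∠(SW, WR) = 90.00° ✓; |WR| = 25.80 ✗.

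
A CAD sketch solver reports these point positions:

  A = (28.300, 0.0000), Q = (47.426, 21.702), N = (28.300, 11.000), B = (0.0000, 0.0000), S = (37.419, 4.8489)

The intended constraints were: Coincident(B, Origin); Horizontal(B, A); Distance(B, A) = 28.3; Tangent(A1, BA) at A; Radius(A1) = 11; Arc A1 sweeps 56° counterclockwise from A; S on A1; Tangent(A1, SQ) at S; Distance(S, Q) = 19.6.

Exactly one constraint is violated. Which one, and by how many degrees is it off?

Tangent(A1, SQ) at S — off by 3.30°.

B = (0.00, 0.00) ✓; B.y = 0.00, A.y = 0.00 ✓; |BA| = 28.30 ✓; ∠(NA, AB) = 90.00° ✓; |NA| = 11.00 ✓; bearing(N→S) − bearing(N→A) = 56.00° ✓; |NS| = 11.00 ✓; ∠(NS, SQ) = 86.70° ✗; |SQ| = 19.60 ✓.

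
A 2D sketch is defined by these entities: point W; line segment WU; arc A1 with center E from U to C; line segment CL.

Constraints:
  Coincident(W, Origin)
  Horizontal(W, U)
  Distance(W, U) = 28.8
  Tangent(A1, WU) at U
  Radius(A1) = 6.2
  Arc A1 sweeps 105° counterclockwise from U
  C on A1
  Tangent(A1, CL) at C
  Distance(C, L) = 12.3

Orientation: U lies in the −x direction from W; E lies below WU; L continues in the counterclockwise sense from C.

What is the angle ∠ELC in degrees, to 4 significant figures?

26.75°

W is at the origin; WU is horizontal with |WU| = 28.8 and U on the −x side, so U = (-28.80, 0.000). The tangent condition forces EU to be normal to WU, so E = U + (0, -6.2) = (-28.80, -6.200). On A1, U sits at bearing 90° from E; a 105° counterclockwise sweep puts C at bearing 195°, so C = E + 6.2·(cos 195°, sin 195°) = (-34.79, -7.805). Since A1 is tangent to CL there, EC ⟂ CL, so CL runs along (−sin 195°, cos 195°); with |CL| = 12.3, L = (-31.61, -19.69). Then cos ∠ELC = LE·LC / (|LE||LC|), giving 26.75°.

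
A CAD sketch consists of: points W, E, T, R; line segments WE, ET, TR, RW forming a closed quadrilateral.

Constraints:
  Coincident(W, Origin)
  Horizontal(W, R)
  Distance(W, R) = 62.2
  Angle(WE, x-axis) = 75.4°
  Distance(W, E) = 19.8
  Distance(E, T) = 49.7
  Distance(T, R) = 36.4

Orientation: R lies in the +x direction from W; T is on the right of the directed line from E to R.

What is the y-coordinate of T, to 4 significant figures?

-21.84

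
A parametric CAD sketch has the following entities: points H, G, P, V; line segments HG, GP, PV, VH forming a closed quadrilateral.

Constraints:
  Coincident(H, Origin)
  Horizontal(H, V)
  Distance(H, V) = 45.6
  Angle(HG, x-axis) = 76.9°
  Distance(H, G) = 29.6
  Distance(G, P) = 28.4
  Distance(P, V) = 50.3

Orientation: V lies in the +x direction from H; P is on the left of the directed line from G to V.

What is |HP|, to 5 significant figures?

55.087

H is at the origin; HV is horizontal with |HV| = 45.6 and V in +x, so V = (45.6, 0). HG runs at 76.9° with |HG| = 29.6, so G = (6.7089, 28.830). P is determined by |GP| = 28.4 and |PV| = 50.3 together: it lies at the intersection of circle(G, 28.4) and circle(V, 50.3). With |GV| = 48.411, the foot of the radical line on GV is 6.4049 from G and the perpendicular offset is √(28.4² − 6.4049²) = 27.668. Taking the left-of-GV solution: P = (28.331, 47.243).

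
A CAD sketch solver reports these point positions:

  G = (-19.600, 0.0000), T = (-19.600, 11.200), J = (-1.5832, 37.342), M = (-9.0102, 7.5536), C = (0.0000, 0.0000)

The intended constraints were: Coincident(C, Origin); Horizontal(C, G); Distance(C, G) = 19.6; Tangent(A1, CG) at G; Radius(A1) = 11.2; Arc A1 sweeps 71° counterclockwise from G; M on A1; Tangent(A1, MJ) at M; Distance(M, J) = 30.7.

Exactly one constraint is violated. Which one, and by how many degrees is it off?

Tangent(A1, MJ) at M — off by 5.00°.

C = (0.00, 0.00) ✓; C.y = 0.00, G.y = 0.00 ✓; |CG| = 19.60 ✓; ∠(TG, GC) = 90.00° ✓; |TG| = 11.20 ✓; bearing(T→M) − bearing(T→G) = 71.00° ✓; |TM| = 11.20 ✓; ∠(TM, MJ) = 85.00° ✗; |MJ| = 30.70 ✓.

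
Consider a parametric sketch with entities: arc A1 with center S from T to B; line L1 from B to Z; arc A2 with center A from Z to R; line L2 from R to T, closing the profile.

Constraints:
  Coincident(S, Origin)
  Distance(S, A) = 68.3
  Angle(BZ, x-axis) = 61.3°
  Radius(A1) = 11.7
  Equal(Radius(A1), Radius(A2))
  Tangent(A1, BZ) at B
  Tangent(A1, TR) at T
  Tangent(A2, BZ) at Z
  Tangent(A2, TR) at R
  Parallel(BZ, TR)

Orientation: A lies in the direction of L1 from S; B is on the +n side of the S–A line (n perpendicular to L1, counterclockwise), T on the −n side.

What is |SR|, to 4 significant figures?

69.29

Tangency of A1 to both parallel lines with radius 11.7 puts B and T at S ± 11.7·n: B = (-10.26, 5.619), T = (10.26, -5.619). Equal radii place Z and R the same way about A: Z = A + 11.7·n = (22.54, 65.53), R = A − 11.7·n = (43.06, 54.29). Then |SR| = |R − S| = 69.29.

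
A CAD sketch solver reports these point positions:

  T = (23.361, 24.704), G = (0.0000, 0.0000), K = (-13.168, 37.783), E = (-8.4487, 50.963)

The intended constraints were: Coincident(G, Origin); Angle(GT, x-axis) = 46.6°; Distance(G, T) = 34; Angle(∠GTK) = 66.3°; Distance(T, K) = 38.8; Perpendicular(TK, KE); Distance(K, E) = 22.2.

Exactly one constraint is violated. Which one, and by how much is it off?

Distance(K, E) = 22.2 — off by 8.20.

G = (0.00, 0.00) ✓; GT at 46.60° ✓; |GT| = 34.00 ✓; ∠GTK = 66.30° ✓; |TK| = 38.80 ✓; ∠(TK, KE) = 90.00° ✓; |KE| = 14.00 ✗.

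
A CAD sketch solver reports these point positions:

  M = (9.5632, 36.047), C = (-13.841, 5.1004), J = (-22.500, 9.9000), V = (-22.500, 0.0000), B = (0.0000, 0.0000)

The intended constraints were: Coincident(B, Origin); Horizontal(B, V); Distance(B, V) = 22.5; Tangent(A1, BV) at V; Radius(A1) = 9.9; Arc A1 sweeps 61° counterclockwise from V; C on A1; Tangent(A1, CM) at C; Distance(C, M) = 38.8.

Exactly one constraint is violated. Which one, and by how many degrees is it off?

Tangent(A1, CM) at C — off by 8.10°.

B = (0.00, 0.00) ✓; B.y = 0.00, V.y = 0.00 ✓; |BV| = 22.50 ✓; ∠(JV, VB) = 90.00° ✓; |JV| = 9.900 ✓; bearing(J→C) − bearing(J→V) = 61.00° ✓; |JC| = 9.900 ✓; ∠(JC, CM) = 98.10° ✗; |CM| = 38.80 ✓.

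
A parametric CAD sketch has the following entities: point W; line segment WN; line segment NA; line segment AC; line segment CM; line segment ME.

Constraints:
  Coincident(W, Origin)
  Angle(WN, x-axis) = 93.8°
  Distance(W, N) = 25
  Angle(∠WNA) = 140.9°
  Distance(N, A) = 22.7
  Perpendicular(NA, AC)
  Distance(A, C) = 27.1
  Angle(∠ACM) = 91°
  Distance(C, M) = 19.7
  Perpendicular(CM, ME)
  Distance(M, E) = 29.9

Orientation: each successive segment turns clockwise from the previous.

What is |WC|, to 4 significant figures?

43.60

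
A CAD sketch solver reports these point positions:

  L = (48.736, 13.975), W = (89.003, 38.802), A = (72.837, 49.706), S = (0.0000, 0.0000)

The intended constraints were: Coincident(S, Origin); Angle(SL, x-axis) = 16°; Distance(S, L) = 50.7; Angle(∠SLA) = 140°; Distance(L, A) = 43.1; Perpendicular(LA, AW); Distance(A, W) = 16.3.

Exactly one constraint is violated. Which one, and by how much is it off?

Distance(A, W) = 16.3 — off by 3.20.

S = (0.00, 0.00) ✓; SL at 16.00° ✓; |SL| = 50.70 ✓; ∠SLA = 140.0° ✓; |LA| = 43.10 ✓; ∠(LA, AW) = 90.00° ✓; |AW| = 19.50 ✗.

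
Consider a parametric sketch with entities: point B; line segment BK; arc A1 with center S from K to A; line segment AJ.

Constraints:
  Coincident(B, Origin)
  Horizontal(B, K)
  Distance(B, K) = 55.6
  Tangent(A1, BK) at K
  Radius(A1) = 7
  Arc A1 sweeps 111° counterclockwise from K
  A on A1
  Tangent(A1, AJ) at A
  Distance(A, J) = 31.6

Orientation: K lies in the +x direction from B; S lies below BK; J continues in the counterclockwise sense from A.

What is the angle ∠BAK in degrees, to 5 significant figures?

113.53°

B is at the origin; B and K share the same y with |BK| = 55.6 and K on the +x side, so K = (55.600, 0.0000). Tangency of A1 to BK means the radius SK is perpendicular to BK, so S = K + (0, -7) = (55.600, -7.0000). On A1, K sits at bearing 90° from S; a 111° counterclockwise sweep puts A at bearing 201°, so A = S + 7.0·(cos 201°, sin 201°) = (49.065, -9.5086). Then cos ∠BAK = AB·AK / (|AB||AK|), giving 113.53°.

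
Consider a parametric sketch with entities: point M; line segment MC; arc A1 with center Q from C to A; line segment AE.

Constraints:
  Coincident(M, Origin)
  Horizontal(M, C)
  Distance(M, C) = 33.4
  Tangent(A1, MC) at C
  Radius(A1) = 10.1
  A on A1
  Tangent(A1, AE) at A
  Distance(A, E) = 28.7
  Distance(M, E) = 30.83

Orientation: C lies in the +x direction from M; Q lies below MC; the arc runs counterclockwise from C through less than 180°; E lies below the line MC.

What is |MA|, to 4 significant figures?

25.26

Checks: ∠(QC, CM) = 90.00° ✓; |QC| = 10.10 ✓; |QA| = 10.10 ✓; ∠(QA, AE) = 90.00° ✓; |AE| = 28.70 ✓; |ME| = 30.83 ✓.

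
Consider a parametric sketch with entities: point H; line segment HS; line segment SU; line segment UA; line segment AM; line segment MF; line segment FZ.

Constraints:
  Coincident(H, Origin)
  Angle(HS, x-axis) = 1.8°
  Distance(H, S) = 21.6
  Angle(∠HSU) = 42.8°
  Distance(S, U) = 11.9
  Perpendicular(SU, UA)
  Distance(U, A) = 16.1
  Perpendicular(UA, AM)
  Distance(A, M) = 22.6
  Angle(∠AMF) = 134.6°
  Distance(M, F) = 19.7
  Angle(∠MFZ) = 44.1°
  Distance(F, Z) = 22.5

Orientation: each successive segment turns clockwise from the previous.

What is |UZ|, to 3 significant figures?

14.2

H is at the origin; HS runs at 1.8° with length 21.6, so S = (21.6, 0.678). ∠HSU = 42.8° gives SU at -135° from the x-axis; with |SU| = 11.9, U = (13.1, -7.68). SU ⟂ UA, so UA runs at 135°; with |UA| = 16.1, A = (1.81, 3.79). UA is perpendicular to AM, so AM runs at 44.6°; with |AM| = 22.6, M = (17.9, 19.7). ∠AMF = 134.6° gives MF at -0.800° from the x-axis; with |MF| = 19.7, F = (37.6, 19.4). ∠MFZ = 44.1° gives FZ at -137° from the x-axis; with |FZ| = 22.5, Z = (21.2, 3.95). Then |UZ| = |Z − U| = 14.2.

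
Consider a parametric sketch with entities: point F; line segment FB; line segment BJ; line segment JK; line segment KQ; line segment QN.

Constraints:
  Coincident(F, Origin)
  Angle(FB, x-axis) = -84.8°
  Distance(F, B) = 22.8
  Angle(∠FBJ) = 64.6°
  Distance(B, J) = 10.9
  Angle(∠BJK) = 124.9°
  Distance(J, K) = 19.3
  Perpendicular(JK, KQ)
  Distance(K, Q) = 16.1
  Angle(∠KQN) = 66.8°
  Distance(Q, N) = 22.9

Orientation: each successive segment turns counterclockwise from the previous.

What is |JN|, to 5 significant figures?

7.2914

F is at the origin; FB runs at -84.8° with length 22.8, so B = (2.0664, -22.706). ∠FBJ = 64.6° gives BJ at 30.600° from the x-axis; with |BJ| = 10.9, J = (11.449, -17.158). ∠BJK = 124.9° gives JK at 85.700° from the x-axis; with |JK| = 19.3, K = (12.896, 2.0881). JK is perpendicular to KQ, so KQ runs at 175.70°; with |KQ| = 16.1, Q = (-3.1591, 3.2952). ∠KQN = 66.8° gives QN at -71.100° from the x-axis; with |QN| = 22.9, N = (4.2586, -18.370). Then |JN| = |N − J| = 7.2914.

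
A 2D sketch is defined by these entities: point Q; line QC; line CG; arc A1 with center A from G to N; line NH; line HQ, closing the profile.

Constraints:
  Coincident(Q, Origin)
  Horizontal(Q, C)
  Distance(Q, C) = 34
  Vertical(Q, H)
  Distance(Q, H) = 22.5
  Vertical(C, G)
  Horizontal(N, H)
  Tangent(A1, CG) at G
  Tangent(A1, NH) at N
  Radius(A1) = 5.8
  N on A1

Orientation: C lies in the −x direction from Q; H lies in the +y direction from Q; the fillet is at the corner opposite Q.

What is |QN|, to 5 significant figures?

36.076

Q is at the origin; Q and C share the same y with |QC| = 34.0 and C on the −x side, so C = (-34.000, 0.0000). Q and H share the same x with |QH| = 22.5 and H on the +y side, so H = (0.0000, 22.500). The virtual corner opposite Q is at (-34.000, 22.500). Tangency of A1 to CG means the radius AG is perpendicular to CG and A1 meets NH tangentially, so AN is at right angles to NH, with radius 5.8, so the center A sits 5.8 in from both sides at A = (-28.200, 16.700). That places the tangent points at G = (-34.000, 16.700) on CG and N = (-28.200, 22.500) on NH. Then |QN| = |N − Q| = 36.076.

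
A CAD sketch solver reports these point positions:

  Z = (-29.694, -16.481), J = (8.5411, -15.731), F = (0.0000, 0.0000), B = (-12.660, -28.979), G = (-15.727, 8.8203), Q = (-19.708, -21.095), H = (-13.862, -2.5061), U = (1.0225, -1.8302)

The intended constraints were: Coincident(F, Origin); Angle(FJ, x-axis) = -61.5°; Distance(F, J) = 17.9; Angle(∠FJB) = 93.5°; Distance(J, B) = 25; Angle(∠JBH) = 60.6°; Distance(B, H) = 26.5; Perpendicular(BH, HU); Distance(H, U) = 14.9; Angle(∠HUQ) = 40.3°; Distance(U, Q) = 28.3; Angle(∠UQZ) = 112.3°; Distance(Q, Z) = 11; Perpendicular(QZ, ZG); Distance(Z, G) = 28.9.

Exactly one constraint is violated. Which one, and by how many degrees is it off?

Perpendicular(QZ, ZG) — off by 4.10°.

F = (0.00, 0.00) ✓; FJ at -61.50° ✓; |FJ| = 17.90 ✓; ∠FJB = 93.50° ✓; |JB| = 25.00 ✓; ∠JBH = 60.60° ✓; |BH| = 26.50 ✓; ∠(BH, HU) = 90.00° ✓; |HU| = 14.90 ✓; ∠HUQ = 40.30° ✓; |UQ| = 28.30 ✓; ∠UQZ = 112.3° ✓; |QZ| = 11.00 ✓; ∠(QZ, ZG) = 94.10° ✗; |ZG| = 28.90 ✓.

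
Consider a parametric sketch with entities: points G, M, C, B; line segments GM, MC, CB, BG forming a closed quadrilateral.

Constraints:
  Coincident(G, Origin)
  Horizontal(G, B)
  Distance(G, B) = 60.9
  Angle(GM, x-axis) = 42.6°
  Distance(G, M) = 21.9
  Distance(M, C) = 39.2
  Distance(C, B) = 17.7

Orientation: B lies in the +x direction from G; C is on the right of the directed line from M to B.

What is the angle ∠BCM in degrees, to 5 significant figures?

105.68°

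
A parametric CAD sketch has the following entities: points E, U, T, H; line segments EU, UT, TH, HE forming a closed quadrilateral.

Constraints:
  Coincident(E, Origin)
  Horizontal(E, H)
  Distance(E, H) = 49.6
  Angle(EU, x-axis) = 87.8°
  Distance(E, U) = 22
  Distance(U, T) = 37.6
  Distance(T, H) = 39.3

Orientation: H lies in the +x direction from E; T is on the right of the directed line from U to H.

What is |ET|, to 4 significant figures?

18.70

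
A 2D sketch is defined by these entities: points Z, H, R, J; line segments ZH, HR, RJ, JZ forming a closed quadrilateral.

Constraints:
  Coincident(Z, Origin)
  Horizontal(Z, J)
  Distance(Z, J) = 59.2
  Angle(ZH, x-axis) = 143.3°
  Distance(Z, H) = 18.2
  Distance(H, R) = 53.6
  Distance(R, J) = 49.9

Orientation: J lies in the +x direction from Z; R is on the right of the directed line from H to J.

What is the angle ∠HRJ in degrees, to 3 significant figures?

92.1°

Checks: |HR| = 53.60 ✓; |RJ| = 49.90 ✓.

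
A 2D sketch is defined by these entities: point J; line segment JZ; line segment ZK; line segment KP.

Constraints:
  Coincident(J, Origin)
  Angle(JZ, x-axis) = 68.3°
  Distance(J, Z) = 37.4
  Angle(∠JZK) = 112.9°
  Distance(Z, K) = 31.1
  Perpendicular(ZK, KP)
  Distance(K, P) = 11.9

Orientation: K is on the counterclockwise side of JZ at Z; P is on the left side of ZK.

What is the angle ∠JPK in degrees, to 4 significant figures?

116.3°

J is at the origin; JZ runs at 68.3° with length 37.4, so Z = 37.4·(cos 68.3°, sin 68.3°) = (13.83, 34.75). ∠JZK = 112.9°, so ZK runs at 68.3° + (180° − 112.9°) = 135.4° from the x-axis; with |ZK| = 31.1, K = Z + 31.1·(cos 135.4°, sin 135.4°) = (-8.315, 56.59). ZK ⟂ KP; with |KP| = 11.9 on the left of ZK, P = K + 11.9·(-0.7022, -0.7120) = (-16.67, 48.11). Then cos ∠JPK = PJ·PK / (|PJ||PK|), giving 116.3°.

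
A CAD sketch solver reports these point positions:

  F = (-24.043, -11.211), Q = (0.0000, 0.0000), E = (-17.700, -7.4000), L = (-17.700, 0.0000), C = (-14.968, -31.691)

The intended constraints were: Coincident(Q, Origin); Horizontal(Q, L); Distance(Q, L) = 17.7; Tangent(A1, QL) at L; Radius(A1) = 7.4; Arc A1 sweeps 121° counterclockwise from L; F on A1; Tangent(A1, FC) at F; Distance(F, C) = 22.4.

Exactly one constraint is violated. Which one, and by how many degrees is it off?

Tangent(A1, FC) at F — off by 7.10°.

Q = (0.00, 0.00) ✓; Q.y = 0.00, L.y = 0.00 ✓; |QL| = 17.70 ✓; ∠(EL, LQ) = 90.00° ✓; |EL| = 7.400 ✓; bearing(E→F) − bearing(E→L) = 121.0° ✓; |EF| = 7.400 ✓; ∠(EF, FC) = 97.10° ✗; |FC| = 22.40 ✓.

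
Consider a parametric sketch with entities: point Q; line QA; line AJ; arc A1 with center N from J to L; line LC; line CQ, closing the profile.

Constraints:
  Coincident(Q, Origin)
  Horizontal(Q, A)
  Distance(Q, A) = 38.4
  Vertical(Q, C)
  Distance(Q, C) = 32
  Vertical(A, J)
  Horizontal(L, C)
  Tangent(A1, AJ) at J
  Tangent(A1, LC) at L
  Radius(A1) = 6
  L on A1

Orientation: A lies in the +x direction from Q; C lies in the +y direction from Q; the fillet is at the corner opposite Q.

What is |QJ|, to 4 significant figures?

46.37

Q is at the origin; Q and A share the same y with |QA| = 38.4 and A on the +x side, so A = (38.40, 0.000). QC is vertical with |QC| = 32.0 and C on the +y side, so C = (0.000, 32.00). The virtual corner opposite Q is at (38.40, 32.00). The tangent condition forces NJ to be normal to AJ and A1 meets LC tangentially, so NL is at right angles to LC, with radius 6.0, so the center N sits 6.0 in from both sides at N = (32.40, 26.00). That places the tangent points at J = (38.40, 26.00) on AJ and L = (32.40, 32.00) on LC. Then |QJ| = |J − Q| = 46.37.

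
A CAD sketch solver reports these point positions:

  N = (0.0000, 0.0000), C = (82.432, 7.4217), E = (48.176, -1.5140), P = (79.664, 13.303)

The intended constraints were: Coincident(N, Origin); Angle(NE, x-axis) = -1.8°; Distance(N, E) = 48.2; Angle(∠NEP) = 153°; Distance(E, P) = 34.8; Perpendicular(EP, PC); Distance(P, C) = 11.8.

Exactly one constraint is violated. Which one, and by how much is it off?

Distance(P, C) = 11.8 — off by 5.30.

N = (0.00, 0.00) ✓; NE at -1.800° ✓; |NE| = 48.20 ✓; ∠NEP = 153.0° ✓; |EP| = 34.80 ✓; ∠(EP, PC) = 90.00° ✓; |PC| = 6.500 ✗.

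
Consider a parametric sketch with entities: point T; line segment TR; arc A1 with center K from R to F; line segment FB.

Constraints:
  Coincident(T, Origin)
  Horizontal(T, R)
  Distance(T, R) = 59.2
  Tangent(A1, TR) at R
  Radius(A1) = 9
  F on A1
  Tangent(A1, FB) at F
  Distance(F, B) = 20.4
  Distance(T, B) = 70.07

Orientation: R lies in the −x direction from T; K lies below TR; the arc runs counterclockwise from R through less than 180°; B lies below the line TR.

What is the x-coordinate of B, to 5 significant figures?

-62.841

Checks: |KF| = 9.000 ✓; ∠(KF, FB) = 90.00° ✓; |FB| = 20.40 ✓; |TB| = 70.07 ✓.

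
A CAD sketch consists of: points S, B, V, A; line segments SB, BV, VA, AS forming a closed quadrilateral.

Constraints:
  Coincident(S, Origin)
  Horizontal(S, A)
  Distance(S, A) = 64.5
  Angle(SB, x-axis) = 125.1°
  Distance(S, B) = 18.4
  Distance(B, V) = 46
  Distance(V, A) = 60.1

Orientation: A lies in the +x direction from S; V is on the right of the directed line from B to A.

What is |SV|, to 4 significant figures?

27.91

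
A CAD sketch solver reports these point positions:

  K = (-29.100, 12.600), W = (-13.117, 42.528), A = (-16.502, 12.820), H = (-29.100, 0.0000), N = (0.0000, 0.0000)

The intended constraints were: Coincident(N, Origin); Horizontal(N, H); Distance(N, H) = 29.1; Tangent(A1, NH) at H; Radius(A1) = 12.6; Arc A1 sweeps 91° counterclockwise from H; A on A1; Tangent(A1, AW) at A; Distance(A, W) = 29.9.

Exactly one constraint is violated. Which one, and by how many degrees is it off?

Tangent(A1, AW) at A — off by 7.50°.

N = (0.00, 0.00) ✓; N.y = 0.00, H.y = 0.00 ✓; |NH| = 29.10 ✓; ∠(KH, HN) = 90.00° ✓; |KH| = 12.60 ✓; bearing(K→A) − bearing(K→H) = 91.00° ✓; |KA| = 12.60 ✓; ∠(KA, AW) = 97.50° ✗; |AW| = 29.90 ✓.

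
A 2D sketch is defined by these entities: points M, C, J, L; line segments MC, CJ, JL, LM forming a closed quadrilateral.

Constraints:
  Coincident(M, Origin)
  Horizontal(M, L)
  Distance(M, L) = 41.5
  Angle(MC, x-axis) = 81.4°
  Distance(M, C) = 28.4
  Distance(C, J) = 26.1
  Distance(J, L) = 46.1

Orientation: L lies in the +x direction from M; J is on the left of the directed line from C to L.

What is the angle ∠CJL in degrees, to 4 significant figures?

74.82°

M is at the origin; M and L share the same y with |ML| = 41.5 and L in +x, so L = (41.5, 0). MC runs at 81.4° with |MC| = 28.4, so C = (4.247, 28.08). J is determined by |CJ| = 26.1 and |JL| = 46.1 together: it lies at the intersection of circle(C, 26.1) and circle(L, 46.1). With |CL| = 46.65, the foot of the radical line on CL is 7.849 from C and the perpendicular offset is √(26.1² − 7.849²) = 24.89. Taking the left-of-CL solution: J = (25.50, 43.23).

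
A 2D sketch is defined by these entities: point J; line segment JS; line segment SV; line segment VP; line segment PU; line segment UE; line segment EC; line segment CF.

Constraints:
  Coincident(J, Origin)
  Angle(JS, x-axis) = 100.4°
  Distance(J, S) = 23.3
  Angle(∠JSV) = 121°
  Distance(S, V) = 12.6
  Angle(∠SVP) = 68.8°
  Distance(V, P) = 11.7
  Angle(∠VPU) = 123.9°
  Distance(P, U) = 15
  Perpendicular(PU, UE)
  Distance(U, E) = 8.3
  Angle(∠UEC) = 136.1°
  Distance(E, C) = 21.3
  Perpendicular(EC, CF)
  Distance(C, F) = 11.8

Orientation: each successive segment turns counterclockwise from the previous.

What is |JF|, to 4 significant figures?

36.07

J is at the origin; JS runs at 100.4° with length 23.3, so S = (-4.206, 22.92). ∠JSV = 121.0° gives SV at 159.4° from the x-axis; with |SV| = 12.6, V = (-16.00, 27.35). ∠SVP = 68.8° gives VP at -89.40° from the x-axis; with |VP| = 11.7, P = (-15.88, 15.65). ∠VPU = 123.9° gives PU at -33.30° from the x-axis; with |PU| = 15.0, U = (-3.341, 7.416). PU is perpendicular to UE, so UE runs at 56.70°; with |UE| = 8.3, E = (1.216, 14.35). ∠UEC = 136.1° gives EC at 100.6° from the x-axis; with |EC| = 21.3, C = (-2.702, 35.29). EC is perpendicular to CF, so CF runs at -169.4°; with |CF| = 11.8, F = (-14.30, 33.12). Then |JF| = |F − J| = 36.07.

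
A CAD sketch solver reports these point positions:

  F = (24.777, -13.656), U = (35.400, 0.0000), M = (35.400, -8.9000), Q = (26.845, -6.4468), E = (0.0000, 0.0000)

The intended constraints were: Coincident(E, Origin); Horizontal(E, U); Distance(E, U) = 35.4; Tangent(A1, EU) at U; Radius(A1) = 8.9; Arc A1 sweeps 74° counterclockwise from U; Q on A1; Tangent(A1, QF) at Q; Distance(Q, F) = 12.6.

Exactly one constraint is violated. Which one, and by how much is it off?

Distance(Q, F) = 12.6 — off by 5.10.

E = (0.00, 0.00) ✓; E.y = 0.00, U.y = 0.00 ✓; |EU| = 35.40 ✓; ∠(MU, UE) = 90.00° ✓; |MU| = 8.900 ✓; bearing(M→Q) − bearing(M→U) = 74.00° ✓; |MQ| = 8.900 ✓; ∠(MQ, QF) = 90.01° ✓; |QF| = 7.500 ✗.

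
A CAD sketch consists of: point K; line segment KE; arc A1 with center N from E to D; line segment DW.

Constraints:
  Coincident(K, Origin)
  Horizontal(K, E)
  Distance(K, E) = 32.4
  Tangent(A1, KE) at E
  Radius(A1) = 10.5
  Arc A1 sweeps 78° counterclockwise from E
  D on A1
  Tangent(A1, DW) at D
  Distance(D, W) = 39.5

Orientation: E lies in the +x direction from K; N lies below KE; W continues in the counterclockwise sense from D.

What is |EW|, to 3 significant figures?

50.5

K is at the origin; K and E share the same y with |KE| = 32.4 and E on the +x side, so E = (32.4, 0.00). Tangency of A1 to KE means the radius NE is perpendicular to KE, so N = E + (0, -10.5) = (32.4, -10.5). On A1, E sits at bearing 90° from N; a 78° counterclockwise sweep puts D at bearing 168°, so D = N + 10.5·(cos 168°, sin 168°) = (22.1, -8.32). A1 meets DW tangentially, so ND is at right angles to DW, so DW runs along (−sin 168°, cos 168°); with |DW| = 39.5, W = (13.9, -47.0). Then |EW| = |W − E| = 50.5.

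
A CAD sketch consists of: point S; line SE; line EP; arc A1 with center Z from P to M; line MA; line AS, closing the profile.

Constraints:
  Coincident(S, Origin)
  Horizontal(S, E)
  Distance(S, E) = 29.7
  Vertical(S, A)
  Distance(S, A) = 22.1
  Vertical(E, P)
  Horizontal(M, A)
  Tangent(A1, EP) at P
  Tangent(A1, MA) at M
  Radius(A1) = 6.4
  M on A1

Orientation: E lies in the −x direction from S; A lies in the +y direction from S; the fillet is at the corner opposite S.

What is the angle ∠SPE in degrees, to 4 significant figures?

62.14°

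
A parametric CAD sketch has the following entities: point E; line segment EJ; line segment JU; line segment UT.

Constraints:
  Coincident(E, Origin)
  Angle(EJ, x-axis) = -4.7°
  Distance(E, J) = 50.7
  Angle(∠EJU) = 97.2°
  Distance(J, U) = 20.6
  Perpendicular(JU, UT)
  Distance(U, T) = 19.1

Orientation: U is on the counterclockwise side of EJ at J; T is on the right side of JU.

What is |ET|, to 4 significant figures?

74.45

E is at the origin; EJ runs at -4.7° with length 50.7, so J = 50.7·(cos -4.7°, sin -4.7°) = (50.53, -4.154). ∠EJU = 97.2°, so JU runs at -4.7° + (180° − 97.2°) = 78.10° from the x-axis; with |JU| = 20.6, U = J + 20.6·(cos 78.10°, sin 78.10°) = (54.78, 16.00). The perpendicularity gives UT at right angles to JU; with |UT| = 19.1 on the right of JU, T = U + 19.1·(0.9785, -0.2062) = (73.47, 12.06). Then |ET| = |T − E| = 74.45.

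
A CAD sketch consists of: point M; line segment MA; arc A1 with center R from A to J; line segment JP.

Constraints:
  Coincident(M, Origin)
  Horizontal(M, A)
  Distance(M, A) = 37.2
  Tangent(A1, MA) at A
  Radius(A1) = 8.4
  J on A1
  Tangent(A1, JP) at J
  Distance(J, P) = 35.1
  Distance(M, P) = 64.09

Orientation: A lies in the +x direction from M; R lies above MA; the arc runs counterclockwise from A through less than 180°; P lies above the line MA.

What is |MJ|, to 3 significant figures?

46.3

Checks: |RJ| = 8.400 ✓; ∠(RJ, JP) = 90.00° ✓; |JP| = 35.10 ✓; |MP| = 64.09 ✓.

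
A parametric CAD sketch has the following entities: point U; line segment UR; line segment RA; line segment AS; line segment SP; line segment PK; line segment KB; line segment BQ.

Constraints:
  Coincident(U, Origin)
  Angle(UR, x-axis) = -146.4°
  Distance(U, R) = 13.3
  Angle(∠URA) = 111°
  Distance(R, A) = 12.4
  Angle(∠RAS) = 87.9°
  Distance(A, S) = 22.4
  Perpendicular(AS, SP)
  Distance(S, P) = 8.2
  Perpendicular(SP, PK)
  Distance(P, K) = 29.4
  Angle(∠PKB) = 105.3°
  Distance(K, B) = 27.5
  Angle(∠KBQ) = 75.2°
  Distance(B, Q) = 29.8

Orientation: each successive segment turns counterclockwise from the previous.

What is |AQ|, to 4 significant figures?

24.23

U is at the origin; UR runs at -146.4° with length 13.3, so R = (-11.08, -7.360). ∠URA = 111.0° gives RA at -77.40° from the x-axis; with |RA| = 12.4, A = (-8.373, -19.46). ∠RAS = 87.9° gives AS at 14.70° from the x-axis; with |AS| = 22.4, S = (13.29, -13.78). AS ⟂ SP, so SP runs at 104.7°; with |SP| = 8.2, P = (11.21, -5.846). The perpendicularity gives PK at right angles to SP, so PK runs at -165.3°; with |PK| = 29.4, K = (-17.22, -13.31). ∠PKB = 105.3° gives KB at -90.60° from the x-axis; with |KB| = 27.5, B = (-17.51, -40.80). ∠KBQ = 75.2° gives BQ at 14.20° from the x-axis; with |BQ| = 29.8, Q = (11.38, -33.49). Then |AQ| = |Q − A| = 24.23.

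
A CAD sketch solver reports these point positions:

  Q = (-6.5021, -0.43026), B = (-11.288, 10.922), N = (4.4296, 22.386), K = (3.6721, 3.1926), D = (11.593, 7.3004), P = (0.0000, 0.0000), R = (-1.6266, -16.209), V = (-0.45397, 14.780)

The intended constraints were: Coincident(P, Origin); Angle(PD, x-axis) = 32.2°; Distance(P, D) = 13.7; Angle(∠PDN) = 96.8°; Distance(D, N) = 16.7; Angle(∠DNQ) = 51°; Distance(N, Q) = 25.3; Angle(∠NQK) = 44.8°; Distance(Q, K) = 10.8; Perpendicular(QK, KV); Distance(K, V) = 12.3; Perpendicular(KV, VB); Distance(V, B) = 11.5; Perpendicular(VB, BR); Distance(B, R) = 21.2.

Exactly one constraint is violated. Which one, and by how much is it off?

Distance(B, R) = 21.2 — off by 7.60.

P = (0.00, 0.00) ✓; PD at 32.20° ✓; |PD| = 13.70 ✓; ∠PDN = 96.80° ✓; |DN| = 16.70 ✓; ∠DNQ = 51.00° ✓; |NQ| = 25.30 ✓; ∠NQK = 44.80° ✓; |QK| = 10.80 ✓; ∠(QK, KV) = 90.00° ✓; |KV| = 12.30 ✓; ∠(KV, VB) = 90.00° ✓; |VB| = 11.50 ✓; ∠(VB, BR) = 90.00° ✓; |BR| = 28.80 ✗.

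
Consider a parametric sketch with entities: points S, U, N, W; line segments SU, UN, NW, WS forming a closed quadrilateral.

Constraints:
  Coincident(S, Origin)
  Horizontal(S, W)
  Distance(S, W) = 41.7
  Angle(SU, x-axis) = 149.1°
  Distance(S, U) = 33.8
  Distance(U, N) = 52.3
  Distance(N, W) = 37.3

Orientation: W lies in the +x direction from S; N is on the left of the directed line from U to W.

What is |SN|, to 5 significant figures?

37.916

Checks: |UN| = 52.30 ✓; |NW| = 37.30 ✓.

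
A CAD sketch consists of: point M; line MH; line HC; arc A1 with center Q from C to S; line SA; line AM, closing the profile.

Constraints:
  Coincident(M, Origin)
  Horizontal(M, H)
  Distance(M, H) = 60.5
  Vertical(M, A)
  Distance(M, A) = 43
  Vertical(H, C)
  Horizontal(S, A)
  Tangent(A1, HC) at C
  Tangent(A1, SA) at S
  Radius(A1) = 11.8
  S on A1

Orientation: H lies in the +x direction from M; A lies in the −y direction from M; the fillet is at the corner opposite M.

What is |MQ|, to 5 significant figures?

57.837

M is at the origin; M and H share the same y with |MH| = 60.5 and H on the +x side, so H = (60.500, 0.0000). M and A share the same x with |MA| = 43.0 and A on the −y side, so A = (0.0000, -43.000). The virtual corner opposite M is at (60.500, -43.000). The tangent condition forces QC to be normal to HC and tangency of A1 to SA means the radius QS is perpendicular to SA, with radius 11.8, so the center Q sits 11.8 in from both sides at Q = (48.700, -31.200). Then |MQ| = |Q − M| = 57.837.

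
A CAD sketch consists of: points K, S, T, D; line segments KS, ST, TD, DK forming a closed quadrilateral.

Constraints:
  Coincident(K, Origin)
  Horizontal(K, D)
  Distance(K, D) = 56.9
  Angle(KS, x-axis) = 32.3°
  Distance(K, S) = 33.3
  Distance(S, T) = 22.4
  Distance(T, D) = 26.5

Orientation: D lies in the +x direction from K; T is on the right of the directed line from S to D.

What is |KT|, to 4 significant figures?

31.10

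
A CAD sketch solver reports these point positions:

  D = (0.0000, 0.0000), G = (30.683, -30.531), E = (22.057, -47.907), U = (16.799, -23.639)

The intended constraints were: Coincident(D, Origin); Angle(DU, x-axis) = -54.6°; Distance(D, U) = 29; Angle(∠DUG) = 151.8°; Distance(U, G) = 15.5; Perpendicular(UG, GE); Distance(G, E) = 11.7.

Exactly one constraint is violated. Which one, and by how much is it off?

Distance(G, E) = 11.7 — off by 7.70.

D = (0.00, 0.00) ✓; DU at -54.60° ✓; |DU| = 29.00 ✓; ∠DUG = 151.8° ✓; |UG| = 15.50 ✓; ∠(UG, GE) = 90.00° ✓; |GE| = 19.40 ✗.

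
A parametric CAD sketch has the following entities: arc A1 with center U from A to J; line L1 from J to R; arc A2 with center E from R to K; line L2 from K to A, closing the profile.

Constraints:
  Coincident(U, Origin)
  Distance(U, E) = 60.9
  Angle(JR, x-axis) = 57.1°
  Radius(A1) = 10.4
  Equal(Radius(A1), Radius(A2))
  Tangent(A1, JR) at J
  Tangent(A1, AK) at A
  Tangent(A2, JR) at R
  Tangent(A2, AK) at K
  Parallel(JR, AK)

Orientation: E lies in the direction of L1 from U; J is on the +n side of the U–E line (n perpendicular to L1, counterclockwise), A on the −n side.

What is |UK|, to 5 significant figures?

61.782

The slot axis is L1's direction at 57.1°, so u = (cos 57.1°, sin 57.1°) = (0.54317, 0.83962) and n = (−sin 57.1°, cos 57.1°) = (-0.83962, 0.54317). U is at the origin and E lies 60.9 along u from U, so E = 60.9·u = (33.079, 51.133). Tangency of A1 to both parallel lines with radius 10.4 puts J and A at U ± 10.4·n: J = (-8.7320, 5.6490), A = (8.7320, -5.6490). Equal radii place R and K the same way about E: R = E + 10.4·n = (24.347, 56.782), K = E − 10.4·n = (41.811, 45.484). Then |UK| = |K − U| = 61.782.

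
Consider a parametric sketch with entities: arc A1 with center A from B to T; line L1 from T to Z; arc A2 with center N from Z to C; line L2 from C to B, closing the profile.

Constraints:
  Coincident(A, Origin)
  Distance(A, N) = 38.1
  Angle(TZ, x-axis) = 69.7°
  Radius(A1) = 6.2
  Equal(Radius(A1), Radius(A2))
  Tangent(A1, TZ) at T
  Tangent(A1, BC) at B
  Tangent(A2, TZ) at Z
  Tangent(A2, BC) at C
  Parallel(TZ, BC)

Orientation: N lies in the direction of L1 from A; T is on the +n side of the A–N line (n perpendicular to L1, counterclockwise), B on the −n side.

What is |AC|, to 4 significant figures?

38.60

The slot axis is L1's direction at 69.7°, so u = (cos 69.7°, sin 69.7°) = (0.3469, 0.9379) and n = (−sin 69.7°, cos 69.7°) = (-0.9379, 0.3469). A is at the origin and N lies 38.1 along u from A, so N = 38.1·u = (13.22, 35.73). Tangency of A1 to both parallel lines with radius 6.2 puts T and B at A ± 6.2·n: T = (-5.815, 2.151), B = (5.815, -2.151). Equal radii place Z and C the same way about N: Z = N + 6.2·n = (7.403, 37.88), C = N − 6.2·n = (19.03, 33.58). Then |AC| = |C − A| = 38.60.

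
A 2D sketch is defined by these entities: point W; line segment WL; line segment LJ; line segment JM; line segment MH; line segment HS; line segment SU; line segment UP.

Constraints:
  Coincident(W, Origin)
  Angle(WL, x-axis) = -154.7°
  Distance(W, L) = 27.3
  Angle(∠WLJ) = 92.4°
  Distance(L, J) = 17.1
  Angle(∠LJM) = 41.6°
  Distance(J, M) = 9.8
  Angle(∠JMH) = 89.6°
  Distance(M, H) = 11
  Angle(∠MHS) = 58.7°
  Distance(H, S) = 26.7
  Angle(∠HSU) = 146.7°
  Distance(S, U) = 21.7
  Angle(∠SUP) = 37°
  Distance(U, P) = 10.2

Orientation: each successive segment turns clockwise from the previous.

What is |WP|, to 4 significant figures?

45.93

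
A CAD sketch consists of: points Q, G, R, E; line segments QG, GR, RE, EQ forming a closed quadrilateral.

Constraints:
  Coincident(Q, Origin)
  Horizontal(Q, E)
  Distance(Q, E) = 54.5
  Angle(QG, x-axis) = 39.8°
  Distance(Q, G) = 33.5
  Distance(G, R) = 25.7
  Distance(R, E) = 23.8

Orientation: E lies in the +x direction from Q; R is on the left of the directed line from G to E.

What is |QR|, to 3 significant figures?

56.5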